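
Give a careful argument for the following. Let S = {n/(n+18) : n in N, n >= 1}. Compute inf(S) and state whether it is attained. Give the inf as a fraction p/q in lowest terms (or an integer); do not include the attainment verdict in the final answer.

Analysis:
- Values: 1/19, 1/10, 1/7, 2/11, ... strictly increasing.
- Minimum is 1/19 (n=1); inf = 1/19 (attained).
- n/(n+18) = 1 - 18/(n+18) -> 1 from below as n -> infinity, and never equals 1.
- So sup = 1 (not attained).
Conclusion: inf(S) = 1/19, attained in S.

1/19


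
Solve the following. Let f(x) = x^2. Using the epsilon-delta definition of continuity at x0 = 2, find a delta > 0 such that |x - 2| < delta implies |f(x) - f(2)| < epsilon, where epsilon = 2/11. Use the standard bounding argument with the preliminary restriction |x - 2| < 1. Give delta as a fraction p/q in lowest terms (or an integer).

Factor: |x^2 - (2)^2| = |x - 2| * |x + 2|.
Impose |x - 2| < 1 first. Then |x + 2| = |(x - 2) + 2*(2)| <= |x - 2| + 2*|2| < 1 + 4 = 5.
So |x^2 - (2)^2| < delta * 5.
We need delta * 5 <= 2/11, i.e. delta <= 2/11/5 = 2/55.
Since 2/55 < 1, this is tighter than 1; take delta = 2/55.
So delta = 2/55 works.

2/55


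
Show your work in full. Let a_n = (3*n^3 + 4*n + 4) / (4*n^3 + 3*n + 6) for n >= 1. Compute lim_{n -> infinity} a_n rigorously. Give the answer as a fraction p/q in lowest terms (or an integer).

Divide numerator and denominator by n^3, the highest power:
numerator / n^3 = 3 + 4/n^2 + 4/n^3
denominator / n^3 = 4 + 3/n^2 + 6/n^3
As n -> infinity, all terms of the form c/n^k (k >= 1) tend to 0.
So numerator / n^3 -> 3 and denominator / n^3 -> 4.
Therefore lim a_n = 3/4.

3/4


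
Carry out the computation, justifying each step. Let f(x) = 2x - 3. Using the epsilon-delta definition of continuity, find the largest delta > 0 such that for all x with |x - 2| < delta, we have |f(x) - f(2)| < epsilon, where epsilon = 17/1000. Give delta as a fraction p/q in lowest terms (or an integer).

We compute f(2) = 2*(2) - 3 = 1.
|f(x) - f(2)| = |2x - 3 - (1)| = |2(x - 2)| = 2|x - 2|.
We need 2|x - 2| < 17/1000, i.e. |x - 2| < 17/1000 / 2 = 17/2000.
So any delta <= 17/2000 works. Conversely, if delta > 17/2000, then x = 2 + 17/2000 satisfies |x - 2| = 17/2000 < delta but |f(x) - f(2)| = 2 * 17/2000 = 17/1000, which is not < 17/1000; so no larger delta works.
Hence the largest such delta is 17/2000.

17/2000


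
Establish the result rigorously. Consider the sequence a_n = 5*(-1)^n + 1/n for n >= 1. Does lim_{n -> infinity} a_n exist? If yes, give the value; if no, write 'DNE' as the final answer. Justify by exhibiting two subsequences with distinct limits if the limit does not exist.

Examine the behaviour of a_n along subsequences.
a_{2k} = 5 + 1/(2k) -> 5. a_{2k+1} = -5 + 1/(2k+1) -> -5.
Since these two subsequential limits are 5 and -5, distinct, the full sequence cannot converge (a convergent sequence has all subsequences tending to the same limit). So lim a_n does not exist.

DNE


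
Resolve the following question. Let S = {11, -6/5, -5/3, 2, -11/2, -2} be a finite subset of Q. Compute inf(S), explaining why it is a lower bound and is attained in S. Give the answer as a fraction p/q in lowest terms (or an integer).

S is finite, so inf(S) = min(S).
Sorted increasing:
-11/2, -2, -5/3, -6/5, 2, 11
The extremum is -11/2.
For every x in S, x >= -11/2. And -11/2 is in S, so it is attained.
Therefore inf(S) = -11/2.

-11/2


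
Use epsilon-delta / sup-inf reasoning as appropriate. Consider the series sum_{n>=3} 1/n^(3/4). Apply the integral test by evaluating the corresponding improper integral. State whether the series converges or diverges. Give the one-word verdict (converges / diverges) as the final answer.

Let f(x) = x^(-3/4). Then f is positive, continuous, and decreasing on [3, infinity), so the integral test applies.
Compute the improper integral int_{3}^infinity f(x) dx:
  antiderivative F(x) = 4*x^(1/4).
  As x -> infinity, F(x) -> infinity (since p = 3/4 < 1).
  So the integral diverges. By the integral test, the series diverges.

diverges


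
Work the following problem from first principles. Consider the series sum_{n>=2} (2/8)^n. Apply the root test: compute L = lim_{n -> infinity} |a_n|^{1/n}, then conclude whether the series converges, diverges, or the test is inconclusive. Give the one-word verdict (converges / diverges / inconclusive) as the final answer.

Let a_n denote the general term. Form |a_n|^(1/n) and simplify:
|a_n|^(1/n) = 1/4
Take the limit as n -> infinity: L = 1/4.
Since L = 1/4 < 1, the root test implies convergence.

converges


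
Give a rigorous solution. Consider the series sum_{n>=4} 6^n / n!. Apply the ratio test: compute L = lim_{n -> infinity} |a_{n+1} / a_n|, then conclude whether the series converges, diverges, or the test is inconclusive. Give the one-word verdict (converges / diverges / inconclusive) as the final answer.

Let a_n denote the general term. Form the ratio a_{n+1}/a_n and simplify:
a_{n+1}/a_n = 6/(n + 1)
Take the limit as n -> infinity: L = 0.
Since L = 0 < 1, the ratio test implies the series converges.

converges


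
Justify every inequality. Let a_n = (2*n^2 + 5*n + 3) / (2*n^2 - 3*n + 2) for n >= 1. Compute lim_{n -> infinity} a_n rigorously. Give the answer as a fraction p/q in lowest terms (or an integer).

Divide numerator and denominator by n^2, the highest power:
numerator / n^2 = 2 + 5/n + 3/n^2
denominator / n^2 = 2 - 3/n + 2/n^2
As n -> infinity, all terms of the form c/n^k (k >= 1) tend to 0.
So numerator / n^2 -> 2 and denominator / n^2 -> 2.
Therefore lim a_n = 1.

1


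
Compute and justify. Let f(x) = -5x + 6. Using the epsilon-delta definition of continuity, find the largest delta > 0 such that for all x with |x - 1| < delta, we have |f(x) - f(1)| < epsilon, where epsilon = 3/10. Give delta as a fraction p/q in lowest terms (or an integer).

We compute f(1) = -5*(1) + 6 = 1.
|f(x) - f(1)| = |-5x + 6 - (1)| = |-5(x - 1)| = 5|x - 1|.
We need 5|x - 1| < 3/10, i.e. |x - 1| < 3/10 / 5 = 3/50.
So any delta <= 3/50 works. Conversely, if delta > 3/50, then x = 1 + 3/50 satisfies |x - 1| = 3/50 < delta but |f(x) - f(1)| = 5 * 3/50 = 3/10, which is not < 3/10; so no larger delta works.
Hence the largest such delta is 3/50.

3/50


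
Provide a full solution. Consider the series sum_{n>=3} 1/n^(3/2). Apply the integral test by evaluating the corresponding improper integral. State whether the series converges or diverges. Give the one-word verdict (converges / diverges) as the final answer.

Let f(x) = x^(-3/2). Then f is positive, continuous, and decreasing on [3, infinity), so the integral test applies.
Compute the improper integral int_{3}^infinity f(x) dx:
  antiderivative F(x) = -2/sqrt(x).
  As x -> infinity, F(x) -> 0 (since p = 3/2 > 1).
  So int = F(infinity) - F(3) = 0 - (-2*sqrt(3)/3) = 2*sqrt(3)/3.
  Finite, so by the integral test, the series converges.

converges


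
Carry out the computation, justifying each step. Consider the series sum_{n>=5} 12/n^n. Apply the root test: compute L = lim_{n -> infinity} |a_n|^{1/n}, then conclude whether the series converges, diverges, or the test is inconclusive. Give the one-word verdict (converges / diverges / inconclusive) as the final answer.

Let a_n denote the general term. Form |a_n|^(1/n) and simplify:
|a_n|^(1/n) = 12^(1/n)/n
Take the limit as n -> infinity: L = 0.
Since L = 0 < 1, the root test implies convergence.

converges


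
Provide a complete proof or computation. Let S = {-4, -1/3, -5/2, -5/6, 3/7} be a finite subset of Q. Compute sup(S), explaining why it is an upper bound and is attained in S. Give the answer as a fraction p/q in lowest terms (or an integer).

S is finite, so sup(S) = max(S).
Sorted decreasing:
3/7, -1/3, -5/6, -5/2, -4
The extremum is 3/7.
For every x in S, x <= 3/7. And 3/7 is in S, so it is attained.
Therefore sup(S) = 3/7.

3/7


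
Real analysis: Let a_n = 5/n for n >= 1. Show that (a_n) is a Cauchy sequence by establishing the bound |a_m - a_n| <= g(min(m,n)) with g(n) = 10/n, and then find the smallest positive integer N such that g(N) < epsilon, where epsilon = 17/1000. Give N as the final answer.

For any m, n >= 1, by the triangle inequality:
|a_m - a_n| = |5/m - 5/n| <= 5*1/m + 5*1/n <= 10/min(m,n).
So g(n) = 10/n bounds the Cauchy difference. Since g(n) -> 0, (a_n) is Cauchy.
Now solve g(N) < 17/1000: 10/N < 17/1000 <=> N > 10 / (17/1000) = 10000/17.
The smallest integer strictly greater than 10000/17 is N = 589.
Check: g(589) = 10/589 = 10/589 < 17/1000; g(588) = 5/294 >= 17/1000. So N = 589.

589


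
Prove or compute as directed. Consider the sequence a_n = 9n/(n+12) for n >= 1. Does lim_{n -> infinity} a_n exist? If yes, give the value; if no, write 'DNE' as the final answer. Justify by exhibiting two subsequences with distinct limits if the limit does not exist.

Examine the behaviour of a_n along subsequences.
Even-n subsequence a_{2k} = 9(2k)/(2k+12) -> 9. Odd-n subsequence a_{2k+1} = 9(2k+1)/(2k+13) -> 9. Both tend to 9, which suggests the limit is 9; verify directly.
|a_n - 9| = |9n - 9(n+12)| / (n+12) = 108/(n+12) < 108/n for every n >= 1.
Given epsilon > 0, choose a positive integer N > 108/epsilon. Then for all n >= N, |a_n - 9| < 108/n <= 108/N < epsilon.
So by the definition of the limit, lim a_n exists and equals 9.

9


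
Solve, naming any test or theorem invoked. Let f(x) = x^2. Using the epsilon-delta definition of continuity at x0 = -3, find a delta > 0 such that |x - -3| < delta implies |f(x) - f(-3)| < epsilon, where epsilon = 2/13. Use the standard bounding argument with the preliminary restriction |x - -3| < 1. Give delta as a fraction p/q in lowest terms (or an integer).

Factor: |x^2 - (-3)^2| = |x - -3| * |x + -3|.
Impose |x - -3| < 1 first. Then |x + -3| = |(x - -3) + 2*(-3)| <= |x - -3| + 2*|-3| < 1 + 6 = 7.
So |x^2 - (-3)^2| < delta * 7.
We need delta * 7 <= 2/13, i.e. delta <= 2/13/7 = 2/91.
Since 2/91 < 1, this is tighter than 1; take delta = 2/91.
So delta = 2/91 works.

2/91


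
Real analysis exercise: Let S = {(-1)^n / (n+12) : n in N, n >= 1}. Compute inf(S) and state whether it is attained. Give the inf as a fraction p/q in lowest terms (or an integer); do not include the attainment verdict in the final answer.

Analysis:
- Values: -1/13, 1/14, -1/15, 1/16, -1/17, ...
- Positive terms (even n): 1/(2+12), 1/(4+12), ... decreasing -> max = 1/14 (n=2).
- Negative terms (odd n): -1/(1+12), -1/(3+12), ... increasing -> min = -1/13 (n=1).
- So sup = 1/14 (attained at n=2); inf = -1/13 (attained at n=1).
Conclusion: inf(S) = -1/13, attained in S.

-1/13


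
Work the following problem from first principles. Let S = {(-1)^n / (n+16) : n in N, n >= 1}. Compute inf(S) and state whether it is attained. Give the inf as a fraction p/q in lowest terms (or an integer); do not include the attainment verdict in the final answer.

Analysis:
- Values: -1/17, 1/18, -1/19, 1/20, -1/21, ...
- Positive terms (even n): 1/(2+16), 1/(4+16), ... decreasing -> max = 1/18 (n=2).
- Negative terms (odd n): -1/(1+16), -1/(3+16), ... increasing -> min = -1/17 (n=1).
- So sup = 1/18 (attained at n=2); inf = -1/17 (attained at n=1).
Conclusion: inf(S) = -1/17, attained in S.

-1/17


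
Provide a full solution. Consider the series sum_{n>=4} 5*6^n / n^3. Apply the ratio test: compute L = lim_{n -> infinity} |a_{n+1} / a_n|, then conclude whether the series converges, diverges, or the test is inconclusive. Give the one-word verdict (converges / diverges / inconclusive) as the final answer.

Let a_n denote the general term. Form the ratio a_{n+1}/a_n and simplify:
a_{n+1}/a_n = 6*n^3/(n + 1)^3
Take the limit as n -> infinity: L = 6.
Since L = 6 > 1 (or L = infinity), the ratio test implies the series diverges.

diverges


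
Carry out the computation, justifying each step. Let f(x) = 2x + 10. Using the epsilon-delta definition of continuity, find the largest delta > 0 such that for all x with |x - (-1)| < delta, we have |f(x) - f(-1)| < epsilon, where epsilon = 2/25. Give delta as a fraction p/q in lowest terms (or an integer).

We compute f(-1) = 2*(-1) + 10 = 8.
|f(x) - f(-1)| = |2x + 10 - (8)| = |2(x - (-1))| = 2|x - (-1)|.
We need 2|x - (-1)| < 2/25, i.e. |x - (-1)| < 2/25 / 2 = 1/25.
So any delta <= 1/25 works. Conversely, if delta > 1/25, then x = -1 + 1/25 satisfies |x - (-1)| = 1/25 < delta but |f(x) - f(-1)| = 2 * 1/25 = 2/25, which is not < 2/25; so no larger delta works.
Hence the largest such delta is 1/25.

1/25


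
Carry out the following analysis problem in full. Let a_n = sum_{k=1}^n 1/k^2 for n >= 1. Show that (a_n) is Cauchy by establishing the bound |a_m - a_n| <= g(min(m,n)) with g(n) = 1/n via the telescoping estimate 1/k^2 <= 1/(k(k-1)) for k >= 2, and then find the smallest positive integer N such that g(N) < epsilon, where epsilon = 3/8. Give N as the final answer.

For m > n >= 1: |a_m - a_n| = sum_{k=n+1}^m 1/k^2.
Use 1/k^2 <= 1/(k(k-1)) = 1/(k-1) - 1/k for k >= 2:
sum_{k=n+1}^m 1/k^2 <= sum_{k=n+1}^m (1/(k-1) - 1/k) = 1/n - 1/m <= 1/n.
By symmetry the same bound holds with n,m swapped, so |a_m - a_n| <= 1/min(m,n) = g(min(m,n)). Since g(n) -> 0, (a_n) is Cauchy.
Now solve g(N) < 3/8: 1/N < 3/8 <=> N > 1/(3/8) = 8/3.
The smallest integer strictly greater than 8/3 is N = 3.
Check: g(3) = 1/3 < 3/8; g(2) = 1/2 >= 3/8. So N = 3.

3


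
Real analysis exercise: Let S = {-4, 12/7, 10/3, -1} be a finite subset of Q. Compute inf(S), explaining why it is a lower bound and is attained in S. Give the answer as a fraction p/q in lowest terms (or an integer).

S is finite, so inf(S) = min(S).
Sorted increasing:
-4, -1, 12/7, 10/3
The extremum is -4.
For every x in S, x >= -4. And -4 is in S, so it is attained.
Therefore inf(S) = -4.

-4


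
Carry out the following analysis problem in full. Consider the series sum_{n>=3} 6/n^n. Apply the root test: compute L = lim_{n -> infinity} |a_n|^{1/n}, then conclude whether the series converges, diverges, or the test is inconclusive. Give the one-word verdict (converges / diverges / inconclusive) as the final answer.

Let a_n denote the general term. Form |a_n|^(1/n) and simplify:
|a_n|^(1/n) = 6^(1/n)/n
Take the limit as n -> infinity: L = 0.
Since L = 0 < 1, the root test implies convergence.

converges


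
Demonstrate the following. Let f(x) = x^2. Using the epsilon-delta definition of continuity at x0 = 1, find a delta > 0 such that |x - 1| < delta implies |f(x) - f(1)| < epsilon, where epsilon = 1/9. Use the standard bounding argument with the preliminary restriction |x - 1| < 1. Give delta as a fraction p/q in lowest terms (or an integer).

Factor: |x^2 - (1)^2| = |x - 1| * |x + 1|.
Impose |x - 1| < 1 first. Then |x + 1| = |(x - 1) + 2*(1)| <= |x - 1| + 2*|1| < 1 + 2 = 3.
So |x^2 - (1)^2| < delta * 3.
We need delta * 3 <= 1/9, i.e. delta <= 1/9/3 = 1/27.
Since 1/27 < 1, this is tighter than 1; take delta = 1/27.
So delta = 1/27 works.

1/27


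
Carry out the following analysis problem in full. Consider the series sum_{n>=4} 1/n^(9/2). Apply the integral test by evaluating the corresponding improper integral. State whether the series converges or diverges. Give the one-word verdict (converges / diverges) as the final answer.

Let f(x) = x^(-9/2). Then f is positive, continuous, and decreasing on [4, infinity), so the integral test applies.
Compute the improper integral int_{4}^infinity f(x) dx:
  antiderivative F(x) = -2/(7*x^(7/2)).
  As x -> infinity, F(x) -> 0 (since p = 9/2 > 1).
  So int = F(infinity) - F(4) = 0 - (-1/448) = 1/448.
  Finite, so by the integral test, the series converges.

converges


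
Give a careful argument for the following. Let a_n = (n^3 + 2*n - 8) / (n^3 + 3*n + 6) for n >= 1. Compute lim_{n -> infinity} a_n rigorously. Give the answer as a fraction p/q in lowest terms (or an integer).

Divide numerator and denominator by n^3, the highest power:
numerator / n^3 = 1 + 2/n^2 - 8/n^3
denominator / n^3 = 1 + 3/n^2 + 6/n^3
As n -> infinity, all terms of the form c/n^k (k >= 1) tend to 0.
So numerator / n^3 -> 1 and denominator / n^3 -> 1.
Therefore lim a_n = 1.

1


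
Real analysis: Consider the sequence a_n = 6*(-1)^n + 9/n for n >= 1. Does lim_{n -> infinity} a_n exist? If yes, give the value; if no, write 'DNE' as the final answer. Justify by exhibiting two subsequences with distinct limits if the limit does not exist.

Examine the behaviour of a_n along subsequences.
a_{2k} = 6 + 9/(2k) -> 6. a_{2k+1} = -6 + 9/(2k+1) -> -6.
Since these two subsequential limits are 6 and -6, distinct, the full sequence cannot converge (a convergent sequence has all subsequences tending to the same limit). So lim a_n does not exist.

DNE


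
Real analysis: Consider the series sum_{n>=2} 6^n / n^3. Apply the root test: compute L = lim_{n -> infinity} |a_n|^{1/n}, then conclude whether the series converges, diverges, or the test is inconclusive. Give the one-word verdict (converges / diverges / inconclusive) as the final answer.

Let a_n denote the general term. Form |a_n|^(1/n) and simplify:
|a_n|^(1/n) = 6/n^(3/n)
Take the limit as n -> infinity: L = 6.
Since L = 6 > 1, the root test implies divergence.

diverges


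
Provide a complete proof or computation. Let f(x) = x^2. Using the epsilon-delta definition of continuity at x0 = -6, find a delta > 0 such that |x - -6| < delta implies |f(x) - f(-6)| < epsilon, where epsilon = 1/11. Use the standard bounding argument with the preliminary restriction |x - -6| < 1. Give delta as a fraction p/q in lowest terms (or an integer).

Factor: |x^2 - (-6)^2| = |x - -6| * |x + -6|.
Impose |x - -6| < 1 first. Then |x + -6| = |(x - -6) + 2*(-6)| <= |x - -6| + 2*|-6| < 1 + 12 = 13.
So |x^2 - (-6)^2| < delta * 13.
We need delta * 13 <= 1/11, i.e. delta <= 1/11/13 = 1/143.
Since 1/143 < 1, this is tighter than 1; take delta = 1/143.
So delta = 1/143 works.

1/143


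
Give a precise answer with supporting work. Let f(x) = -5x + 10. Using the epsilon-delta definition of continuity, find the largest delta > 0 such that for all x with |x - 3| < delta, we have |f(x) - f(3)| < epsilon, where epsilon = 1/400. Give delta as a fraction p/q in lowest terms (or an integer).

We compute f(3) = -5*(3) + 10 = -5.
|f(x) - f(3)| = |-5x + 10 - (-5)| = |-5(x - 3)| = 5|x - 3|.
We need 5|x - 3| < 1/400, i.e. |x - 3| < 1/400 / 5 = 1/2000.
So any delta <= 1/2000 works. Conversely, if delta > 1/2000, then x = 3 + 1/2000 satisfies |x - 3| = 1/2000 < delta but |f(x) - f(3)| = 5 * 1/2000 = 1/400, which is not < 1/400; so no larger delta works.
Hence the largest such delta is 1/2000.

1/2000


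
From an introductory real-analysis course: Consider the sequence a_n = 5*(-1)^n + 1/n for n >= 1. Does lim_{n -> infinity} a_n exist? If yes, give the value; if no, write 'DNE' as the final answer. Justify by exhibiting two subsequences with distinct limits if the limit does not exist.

Examine the behaviour of a_n along subsequences.
a_{2k} = 5 + 1/(2k) -> 5. a_{2k+1} = -5 + 1/(2k+1) -> -5.
Since these two subsequential limits are 5 and -5, distinct, the full sequence cannot converge (a convergent sequence has all subsequences tending to the same limit). So lim a_n does not exist.

DNE


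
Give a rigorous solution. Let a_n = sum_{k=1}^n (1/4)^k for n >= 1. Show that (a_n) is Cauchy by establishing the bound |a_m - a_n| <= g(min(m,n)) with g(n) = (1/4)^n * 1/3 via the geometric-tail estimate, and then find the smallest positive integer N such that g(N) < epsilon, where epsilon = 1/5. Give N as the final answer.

For m > n >= 1: |a_m - a_n| = sum_{k=n+1}^m (1/4)^k < sum_{k=n+1}^infinity (1/4)^k = (1/4)^(n+1) / (1 - 1/4) = (1/4)^n * (1/4) * (4/3) = (1/4)^n * 1/3.
So g(n) = (1/4)^n / 3. Since g(n) -> 0, (a_n) is Cauchy.
Now solve g(N) < 1/5: (1/4)^N / 3 < 1/5 <=> 4^N > 1 / (3 * 1/5) = 5/3.
Check powers of 4: 4^0 = 1 <= 5/3, 4^1 = 4 > 5/3.
So the smallest such N is 1. Check: g(1) = 1/(3 * 4) = 1/12 < 1/5.

1


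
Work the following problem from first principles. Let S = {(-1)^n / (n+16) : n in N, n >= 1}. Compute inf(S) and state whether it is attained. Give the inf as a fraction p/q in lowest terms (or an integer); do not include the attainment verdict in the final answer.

Analysis:
- Values: -1/17, 1/18, -1/19, 1/20, -1/21, ...
- Positive terms (even n): 1/(2+16), 1/(4+16), ... decreasing -> max = 1/18 (n=2).
- Negative terms (odd n): -1/(1+16), -1/(3+16), ... increasing -> min = -1/17 (n=1).
- So sup = 1/18 (attained at n=2); inf = -1/17 (attained at n=1).
Conclusion: inf(S) = -1/17, attained in S.

-1/17


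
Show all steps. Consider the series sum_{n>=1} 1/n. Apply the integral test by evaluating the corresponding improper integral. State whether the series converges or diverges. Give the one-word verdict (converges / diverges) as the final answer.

Let f(x) = 1/x. Then f is positive, continuous, and decreasing on [1, infinity), so the integral test applies.
Compute the improper integral int_{1}^infinity f(x) dx:
  antiderivative F(x) = log(x).
  As x -> infinity, log(x) -> infinity.
  So int = infinity - log(1) = infinity. By the integral test, the series diverges.

diverges


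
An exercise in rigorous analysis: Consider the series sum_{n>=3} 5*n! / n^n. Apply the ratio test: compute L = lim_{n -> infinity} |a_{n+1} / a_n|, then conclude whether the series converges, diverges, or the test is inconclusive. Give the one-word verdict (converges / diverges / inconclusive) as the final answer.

Let a_n denote the general term. Form the ratio a_{n+1}/a_n and simplify:
a_{n+1}/a_n = (n/(n + 1))^n
Take the limit as n -> infinity: L = exp(-1).
Since L = exp(-1) < 1, the ratio test implies the series converges.

converges


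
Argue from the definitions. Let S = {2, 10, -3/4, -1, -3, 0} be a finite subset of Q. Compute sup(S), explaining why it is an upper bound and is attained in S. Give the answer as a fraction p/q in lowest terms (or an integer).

S is finite, so sup(S) = max(S).
Sorted decreasing:
10, 2, 0, -3/4, -1, -3
The extremum is 10.
For every x in S, x <= 10. And 10 is in S, so it is attained.
Therefore sup(S) = 10.

10


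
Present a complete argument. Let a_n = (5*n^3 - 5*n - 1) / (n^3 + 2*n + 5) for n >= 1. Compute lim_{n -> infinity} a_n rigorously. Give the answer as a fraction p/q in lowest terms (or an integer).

Divide numerator and denominator by n^3, the highest power:
numerator / n^3 = 5 - 5/n^2 - 1/n^3
denominator / n^3 = 1 + 2/n^2 + 5/n^3
As n -> infinity, all terms of the form c/n^k (k >= 1) tend to 0.
So numerator / n^3 -> 5 and denominator / n^3 -> 1.
Therefore lim a_n = 5.

5


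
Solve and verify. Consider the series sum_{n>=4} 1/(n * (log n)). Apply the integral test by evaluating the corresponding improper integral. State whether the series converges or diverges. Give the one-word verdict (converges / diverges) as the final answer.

Let f(x) = 1/(x*log(x)). Then f is positive, continuous, and decreasing on [4, infinity), so the integral test applies.
Compute the improper integral int_{4}^infinity f(x) dx:
  antiderivative F(x) = log(log(x)).
  F(x) = log(log(x)) -> infinity as x -> infinity. The integral diverges, so by the integral test, the series diverges.

diverges


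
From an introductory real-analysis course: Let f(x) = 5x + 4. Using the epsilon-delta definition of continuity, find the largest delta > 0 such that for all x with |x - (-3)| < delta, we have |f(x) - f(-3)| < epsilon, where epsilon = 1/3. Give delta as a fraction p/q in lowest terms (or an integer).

We compute f(-3) = 5*(-3) + 4 = -11.
|f(x) - f(-3)| = |5x + 4 - (-11)| = |5(x - (-3))| = 5|x - (-3)|.
We need 5|x - (-3)| < 1/3, i.e. |x - (-3)| < 1/3 / 5 = 1/15.
So any delta <= 1/15 works. Conversely, if delta > 1/15, then x = -3 + 1/15 satisfies |x - (-3)| = 1/15 < delta but |f(x) - f(-3)| = 5 * 1/15 = 1/3, which is not < 1/3; so no larger delta works.
Hence the largest such delta is 1/15.

1/15


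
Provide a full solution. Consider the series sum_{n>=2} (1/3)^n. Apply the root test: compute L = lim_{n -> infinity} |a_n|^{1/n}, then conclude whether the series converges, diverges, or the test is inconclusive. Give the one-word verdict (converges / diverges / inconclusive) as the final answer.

Let a_n denote the general term. Form |a_n|^(1/n) and simplify:
|a_n|^(1/n) = 1/3
Take the limit as n -> infinity: L = 1/3.
Since L = 1/3 < 1, the root test implies convergence.

converges


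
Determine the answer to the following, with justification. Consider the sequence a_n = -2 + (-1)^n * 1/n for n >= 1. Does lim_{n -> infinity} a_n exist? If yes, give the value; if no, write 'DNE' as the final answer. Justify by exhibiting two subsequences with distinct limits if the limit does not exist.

Examine the behaviour of a_n along subsequences.
Even-n subsequence a_{2k} = -2 + 1/(2k) -> -2. Odd-n subsequence a_{2k+1} = -2 - 1/(2k+1) -> -2. Both tend to -2, which suggests the limit is -2; verify directly.
|a_n - (-2)| = |(-1)^n * 1/n| = 1/n for every n >= 1.
Given epsilon > 0, choose a positive integer N > 1/epsilon. Then for all n >= N, |a_n - (-2)| = 1/n <= 1/N < epsilon.
So by the definition of the limit, lim a_n exists and equals -2.

-2


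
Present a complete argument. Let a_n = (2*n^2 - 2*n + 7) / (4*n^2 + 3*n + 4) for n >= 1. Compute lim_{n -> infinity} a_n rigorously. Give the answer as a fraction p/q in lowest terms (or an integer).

Divide numerator and denominator by n^2, the highest power:
numerator / n^2 = 2 - 2/n + 7/n^2
denominator / n^2 = 4 + 3/n + 4/n^2
As n -> infinity, all terms of the form c/n^k (k >= 1) tend to 0.
So numerator / n^2 -> 2 and denominator / n^2 -> 4.
Therefore lim a_n = 1/2.

1/2


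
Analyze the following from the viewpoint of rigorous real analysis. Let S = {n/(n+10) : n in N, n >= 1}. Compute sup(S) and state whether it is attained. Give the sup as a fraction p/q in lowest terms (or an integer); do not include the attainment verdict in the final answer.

Analysis:
- Values: 1/11, 1/6, 3/13, 2/7, ... strictly increasing.
- Minimum is 1/11 (n=1); inf = 1/11 (attained).
- n/(n+10) = 1 - 10/(n+10) -> 1 from below as n -> infinity, and never equals 1.
- So sup = 1 (not attained).
Conclusion: sup(S) = 1, not attained in S.

1


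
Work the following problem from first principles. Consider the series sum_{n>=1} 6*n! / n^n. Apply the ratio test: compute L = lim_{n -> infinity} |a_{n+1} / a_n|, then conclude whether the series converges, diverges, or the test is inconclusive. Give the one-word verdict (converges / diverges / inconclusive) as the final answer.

Let a_n denote the general term. Form the ratio a_{n+1}/a_n and simplify:
a_{n+1}/a_n = (n/(n + 1))^n
Take the limit as n -> infinity: L = exp(-1).
Since L = exp(-1) < 1, the ratio test implies the series converges.

converges


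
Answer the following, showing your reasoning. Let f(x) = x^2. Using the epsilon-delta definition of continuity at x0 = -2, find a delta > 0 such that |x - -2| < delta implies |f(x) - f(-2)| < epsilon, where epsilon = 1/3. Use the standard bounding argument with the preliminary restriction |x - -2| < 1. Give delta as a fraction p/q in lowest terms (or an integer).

Factor: |x^2 - (-2)^2| = |x - -2| * |x + -2|.
Impose |x - -2| < 1 first. Then |x + -2| = |(x - -2) + 2*(-2)| <= |x - -2| + 2*|-2| < 1 + 4 = 5.
So |x^2 - (-2)^2| < delta * 5.
We need delta * 5 <= 1/3, i.e. delta <= 1/3/5 = 1/15.
Since 1/15 < 1, this is tighter than 1; take delta = 1/15.
So delta = 1/15 works.

1/15


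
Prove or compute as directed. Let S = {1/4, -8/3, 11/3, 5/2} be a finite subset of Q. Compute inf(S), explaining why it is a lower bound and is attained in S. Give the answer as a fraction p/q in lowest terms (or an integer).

S is finite, so inf(S) = min(S).
Sorted increasing:
-8/3, 1/4, 5/2, 11/3
The extremum is -8/3.
For every x in S, x >= -8/3. And -8/3 is in S, so it is attained.
Therefore inf(S) = -8/3.

-8/3


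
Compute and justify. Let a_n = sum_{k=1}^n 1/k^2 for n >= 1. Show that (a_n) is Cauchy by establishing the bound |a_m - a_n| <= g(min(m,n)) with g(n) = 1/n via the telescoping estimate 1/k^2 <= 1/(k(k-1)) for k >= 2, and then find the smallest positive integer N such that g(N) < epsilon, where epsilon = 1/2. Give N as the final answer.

For m > n >= 1: |a_m - a_n| = sum_{k=n+1}^m 1/k^2.
Use 1/k^2 <= 1/(k(k-1)) = 1/(k-1) - 1/k for k >= 2:
sum_{k=n+1}^m 1/k^2 <= sum_{k=n+1}^m (1/(k-1) - 1/k) = 1/n - 1/m <= 1/n.
By symmetry the same bound holds with n,m swapped, so |a_m - a_n| <= 1/min(m,n) = g(min(m,n)). Since g(n) -> 0, (a_n) is Cauchy.
Now solve g(N) < 1/2: 1/N < 1/2 <=> N > 1/(1/2) = 2.
The smallest integer strictly greater than 2 is N = 3.
Check: g(3) = 1/3 < 1/2; g(2) = 1/2 >= 1/2. So N = 3.

3


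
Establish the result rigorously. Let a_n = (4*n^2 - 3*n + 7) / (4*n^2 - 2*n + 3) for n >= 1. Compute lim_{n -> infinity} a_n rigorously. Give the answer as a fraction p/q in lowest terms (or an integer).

Divide numerator and denominator by n^2, the highest power:
numerator / n^2 = 4 - 3/n + 7/n^2
denominator / n^2 = 4 - 2/n + 3/n^2
As n -> infinity, all terms of the form c/n^k (k >= 1) tend to 0.
So numerator / n^2 -> 4 and denominator / n^2 -> 4.
Therefore lim a_n = 1.

1


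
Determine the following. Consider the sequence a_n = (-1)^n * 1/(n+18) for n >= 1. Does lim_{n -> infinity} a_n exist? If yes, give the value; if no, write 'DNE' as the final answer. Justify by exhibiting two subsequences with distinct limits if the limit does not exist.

Examine the behaviour of a_n along subsequences.
Even-n subsequence a_{2k} = 1/(2k+18) -> 0. Odd-n subsequence a_{2k+1} = -1/(2k+19) -> 0. Both tend to 0, which suggests the limit is 0; verify directly.
|a_n - 0| = 1/(n+18) < 1/n for every n >= 1.
Given epsilon > 0, choose a positive integer N > 1/epsilon. Then for all n >= N, |a_n| < 1/n <= 1/N < epsilon.
So by the definition of the limit, lim a_n exists and equals 0.

0


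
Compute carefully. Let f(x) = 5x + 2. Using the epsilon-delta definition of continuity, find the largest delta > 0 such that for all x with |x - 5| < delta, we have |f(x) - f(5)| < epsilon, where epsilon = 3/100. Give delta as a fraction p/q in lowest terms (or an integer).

We compute f(5) = 5*(5) + 2 = 27.
|f(x) - f(5)| = |5x + 2 - (27)| = |5(x - 5)| = 5|x - 5|.
We need 5|x - 5| < 3/100, i.e. |x - 5| < 3/100 / 5 = 3/500.
So any delta <= 3/500 works. Conversely, if delta > 3/500, then x = 5 + 3/500 satisfies |x - 5| = 3/500 < delta but |f(x) - f(5)| = 5 * 3/500 = 3/100, which is not < 3/100; so no larger delta works.
Hence the largest such delta is 3/500.

3/500


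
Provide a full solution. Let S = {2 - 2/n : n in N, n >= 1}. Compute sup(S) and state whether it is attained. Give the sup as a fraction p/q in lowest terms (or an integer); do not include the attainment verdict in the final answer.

Analysis:
- Values: 0, 1, 4/3, 3/2, ... strictly increasing.
- Minimum is 0 (n=1); inf = 0 (attained).
- 2 - 2/n -> 2 from below; sup = 2, not attained.
Conclusion: sup(S) = 2, not attained in S.

2


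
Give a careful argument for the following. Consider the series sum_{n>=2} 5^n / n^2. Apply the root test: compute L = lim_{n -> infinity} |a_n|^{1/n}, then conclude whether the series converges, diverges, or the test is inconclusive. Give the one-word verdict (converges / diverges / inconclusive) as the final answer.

Let a_n denote the general term. Form |a_n|^(1/n) and simplify:
|a_n|^(1/n) = 5/n^(2/n)
Take the limit as n -> infinity: L = 5.
Since L = 5 > 1, the root test implies divergence.

diverges


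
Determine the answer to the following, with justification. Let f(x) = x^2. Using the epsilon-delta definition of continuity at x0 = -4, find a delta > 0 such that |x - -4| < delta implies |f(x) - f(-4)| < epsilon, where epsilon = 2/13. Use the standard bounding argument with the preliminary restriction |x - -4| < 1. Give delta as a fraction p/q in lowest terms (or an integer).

Factor: |x^2 - (-4)^2| = |x - -4| * |x + -4|.
Impose |x - -4| < 1 first. Then |x + -4| = |(x - -4) + 2*(-4)| <= |x - -4| + 2*|-4| < 1 + 8 = 9.
So |x^2 - (-4)^2| < delta * 9.
We need delta * 9 <= 2/13, i.e. delta <= 2/13/9 = 2/117.
Since 2/117 < 1, this is tighter than 1; take delta = 2/117.
So delta = 2/117 works.

2/117


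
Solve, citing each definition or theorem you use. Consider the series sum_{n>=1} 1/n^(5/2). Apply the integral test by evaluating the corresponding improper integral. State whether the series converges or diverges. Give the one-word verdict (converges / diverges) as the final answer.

Let f(x) = x^(-5/2). Then f is positive, continuous, and decreasing on [1, infinity), so the integral test applies.
Compute the improper integral int_{1}^infinity f(x) dx:
  antiderivative F(x) = -2/(3*x^(3/2)).
  As x -> infinity, F(x) -> 0 (since p = 5/2 > 1).
  So int = F(infinity) - F(1) = 0 - (-2/3) = 2/3.
  Finite, so by the integral test, the series converges.

converges


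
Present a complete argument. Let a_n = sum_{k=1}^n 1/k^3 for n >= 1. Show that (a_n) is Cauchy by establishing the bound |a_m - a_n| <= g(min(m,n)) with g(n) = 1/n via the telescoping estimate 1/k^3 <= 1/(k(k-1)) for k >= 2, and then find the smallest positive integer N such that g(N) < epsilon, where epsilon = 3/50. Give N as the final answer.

For m > n >= 1: |a_m - a_n| = sum_{k=n+1}^m 1/k^3.
Use 1/k^3 <= 1/(k(k-1)) = 1/(k-1) - 1/k for k >= 2 (which holds since k^3 >= k^2 >= k(k-1) for k >= 2):
sum_{k=n+1}^m 1/k^3 <= sum_{k=n+1}^m (1/(k-1) - 1/k) = 1/n - 1/m <= 1/n.
By symmetry the same bound holds with n,m swapped, so |a_m - a_n| <= 1/min(m,n) = g(min(m,n)). Since g(n) -> 0, (a_n) is Cauchy.
Now solve g(N) < 3/50: 1/N < 3/50 <=> N > 1/(3/50) = 50/3.
The smallest integer strictly greater than 50/3 is N = 17.
Check: g(17) = 1/17 < 3/50; g(16) = 1/16 >= 3/50. So N = 17.

17


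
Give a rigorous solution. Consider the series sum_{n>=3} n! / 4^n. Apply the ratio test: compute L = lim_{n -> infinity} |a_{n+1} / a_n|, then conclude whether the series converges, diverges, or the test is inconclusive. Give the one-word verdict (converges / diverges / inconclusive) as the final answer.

Let a_n denote the general term. Form the ratio a_{n+1}/a_n and simplify:
a_{n+1}/a_n = n/4 + 1/4
Take the limit as n -> infinity: L = infinity.
Since L = infinity > 1 (or L = infinity), the ratio test implies the series diverges.

diverges


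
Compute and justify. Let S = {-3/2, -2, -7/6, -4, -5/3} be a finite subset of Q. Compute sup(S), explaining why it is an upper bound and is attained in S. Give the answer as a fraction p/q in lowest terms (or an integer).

S is finite, so sup(S) = max(S).
Sorted decreasing:
-7/6, -3/2, -5/3, -2, -4
The extremum is -7/6.
For every x in S, x <= -7/6. And -7/6 is in S, so it is attained.
Therefore sup(S) = -7/6.

-7/6


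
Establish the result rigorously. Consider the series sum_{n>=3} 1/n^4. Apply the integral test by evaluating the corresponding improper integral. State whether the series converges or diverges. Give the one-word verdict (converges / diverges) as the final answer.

Let f(x) = x^(-4). Then f is positive, continuous, and decreasing on [3, infinity), so the integral test applies.
Compute the improper integral int_{3}^infinity f(x) dx:
  antiderivative F(x) = -1/(3*x^3).
  As x -> infinity, F(x) -> 0 (since p = 4 > 1).
  So int = F(infinity) - F(3) = 0 - (-1/81) = 1/81.
  Finite, so by the integral test, the series converges.

converges


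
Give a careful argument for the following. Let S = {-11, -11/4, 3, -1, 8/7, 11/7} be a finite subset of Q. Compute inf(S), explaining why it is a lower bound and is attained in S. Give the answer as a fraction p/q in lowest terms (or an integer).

S is finite, so inf(S) = min(S).
Sorted increasing:
-11, -11/4, -1, 8/7, 11/7, 3
The extremum is -11.
For every x in S, x >= -11. And -11 is in S, so it is attained.
Therefore inf(S) = -11.

-11


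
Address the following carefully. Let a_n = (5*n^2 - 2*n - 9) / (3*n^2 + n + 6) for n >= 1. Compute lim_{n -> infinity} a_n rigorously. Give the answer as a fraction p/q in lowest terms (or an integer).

Divide numerator and denominator by n^2, the highest power:
numerator / n^2 = 5 - 2/n - 9/n^2
denominator / n^2 = 3 + 1/n + 6/n^2
As n -> infinity, all terms of the form c/n^k (k >= 1) tend to 0.
So numerator / n^2 -> 5 and denominator / n^2 -> 3.
Therefore lim a_n = 5/3.

5/3


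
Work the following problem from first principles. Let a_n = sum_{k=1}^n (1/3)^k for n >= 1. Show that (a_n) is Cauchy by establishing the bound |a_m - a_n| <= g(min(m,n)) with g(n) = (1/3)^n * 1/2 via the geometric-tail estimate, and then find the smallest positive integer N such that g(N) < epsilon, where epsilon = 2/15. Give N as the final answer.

For m > n >= 1: |a_m - a_n| = sum_{k=n+1}^m (1/3)^k < sum_{k=n+1}^infinity (1/3)^k = (1/3)^(n+1) / (1 - 1/3) = (1/3)^n * (1/3) * (3/2) = (1/3)^n * 1/2.
So g(n) = (1/3)^n / 2. Since g(n) -> 0, (a_n) is Cauchy.
Now solve g(N) < 2/15: (1/3)^N / 2 < 2/15 <=> 3^N > 1 / (2 * 2/15) = 15/4.
Check powers of 3: 3^1 = 3 <= 15/4, 3^2 = 9 > 15/4.
So the smallest such N is 2. Check: g(2) = 1/(2 * 9) = 1/18 < 2/15.

2


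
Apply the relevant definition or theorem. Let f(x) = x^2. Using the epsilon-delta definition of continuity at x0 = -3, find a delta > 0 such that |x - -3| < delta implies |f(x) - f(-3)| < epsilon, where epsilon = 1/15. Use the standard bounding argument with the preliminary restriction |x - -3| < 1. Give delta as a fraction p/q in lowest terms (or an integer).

Factor: |x^2 - (-3)^2| = |x - -3| * |x + -3|.
Impose |x - -3| < 1 first. Then |x + -3| = |(x - -3) + 2*(-3)| <= |x - -3| + 2*|-3| < 1 + 6 = 7.
So |x^2 - (-3)^2| < delta * 7.
We need delta * 7 <= 1/15, i.e. delta <= 1/15/7 = 1/105.
Since 1/105 < 1, this is tighter than 1; take delta = 1/105.
So delta = 1/105 works.

1/105


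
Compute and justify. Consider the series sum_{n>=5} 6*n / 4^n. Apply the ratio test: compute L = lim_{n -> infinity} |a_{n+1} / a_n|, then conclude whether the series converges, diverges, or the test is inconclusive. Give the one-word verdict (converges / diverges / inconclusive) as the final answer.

Let a_n denote the general term. Form the ratio a_{n+1}/a_n and simplify:
a_{n+1}/a_n = (n + 1)/(4*n)
Take the limit as n -> infinity: L = 1/4.
Since L = 1/4 < 1, the ratio test implies the series converges.

converges


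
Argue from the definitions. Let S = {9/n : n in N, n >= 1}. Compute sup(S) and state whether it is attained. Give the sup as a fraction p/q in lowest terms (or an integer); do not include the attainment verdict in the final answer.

Analysis:
- Values: 9, 9/2, 3, 9/4, ... strictly decreasing.
- The maximum is 9 (n=1); sup = 9 (attained).
- The set is bounded below by 0; 9/n -> 0 so 0 is the greatest lower bound.
- 0 is not in the set, so inf = 0 is not attained.
Conclusion: sup(S) = 9, attained in S.

9


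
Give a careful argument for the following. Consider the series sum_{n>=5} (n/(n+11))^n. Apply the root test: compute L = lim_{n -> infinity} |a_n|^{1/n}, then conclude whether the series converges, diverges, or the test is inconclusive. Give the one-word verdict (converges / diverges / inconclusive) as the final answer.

Let a_n denote the general term. Form |a_n|^(1/n) and simplify:
|a_n|^(1/n) = n/(n + 11)
Take the limit as n -> infinity: L = 1.
Since L = 1, the root test is inconclusive. (In fact a_n = (n/(n+11))^n -> e^(-11) != 0, so the nth-term test shows divergence; but the root test itself gives no conclusion.)

inconclusive


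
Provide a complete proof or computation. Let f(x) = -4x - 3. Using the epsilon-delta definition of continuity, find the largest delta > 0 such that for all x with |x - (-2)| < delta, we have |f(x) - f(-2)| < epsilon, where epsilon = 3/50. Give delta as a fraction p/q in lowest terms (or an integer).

We compute f(-2) = -4*(-2) - 3 = 5.
|f(x) - f(-2)| = |-4x - 3 - (5)| = |-4(x - (-2))| = 4|x - (-2)|.
We need 4|x - (-2)| < 3/50, i.e. |x - (-2)| < 3/50 / 4 = 3/200.
So any delta <= 3/200 works. Conversely, if delta > 3/200, then x = -2 + 3/200 satisfies |x - (-2)| = 3/200 < delta but |f(x) - f(-2)| = 4 * 3/200 = 3/50, which is not < 3/50; so no larger delta works.
Hence the largest such delta is 3/200.

3/200
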